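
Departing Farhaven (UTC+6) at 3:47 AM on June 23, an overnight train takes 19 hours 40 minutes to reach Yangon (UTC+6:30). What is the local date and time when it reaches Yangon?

11:57 PM on June 23

Convert departure to UTC: 3:47 AM − 6:00 = 9:47 PM UTC on Jun 22.
Add 19 hours 40 minutes travel time → 5:27 PM UTC (Jun 23).
Yangon is UTC+6:30, so local arrival = 5:27 PM + 6:30 = 11:57 PM on Jun 23.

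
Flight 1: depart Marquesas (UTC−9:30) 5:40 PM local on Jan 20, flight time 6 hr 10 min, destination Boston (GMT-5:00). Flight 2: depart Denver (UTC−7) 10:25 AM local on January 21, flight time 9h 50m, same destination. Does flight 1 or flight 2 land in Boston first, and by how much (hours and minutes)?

the first, by 17 hours 55 minutes

Flight 1 in UTC: 5:40 PM + 9:30 = 3:10 AM on Jan 21.
+6 hours and 10 minutes → arrive 9:20 AM UTC on Jan 21.
Flight 2 in UTC: 10:25 AM + 7:00 = 5:25 PM on Jan 21.
+9 hours and 50 minutes → arrive 3:15 AM UTC on Jan 22.
Flight 1 lands earlier by 17 hours 55 minutes.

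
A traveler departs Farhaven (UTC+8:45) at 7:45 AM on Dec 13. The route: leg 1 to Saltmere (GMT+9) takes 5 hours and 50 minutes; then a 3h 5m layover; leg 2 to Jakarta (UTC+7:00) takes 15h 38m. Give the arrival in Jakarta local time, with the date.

Convert departure to UTC: 7:45 AM − 8:45 = 11:00 PM UTC on Dec 12.
Add 5 hours 50 minutes leg 1 → 4:50 AM UTC (Dec 13).
Add 3 hours 5 minutes layover in Saltmere → 7:55 AM UTC.
Add 15 hours and 38 minutes leg 2 → 11:33 PM UTC.
Jakarta is UTC+7:00, so local arrival = 11:33 PM + 7:00 = 6:33 AM on Dec 14.

6:33 AM on December 14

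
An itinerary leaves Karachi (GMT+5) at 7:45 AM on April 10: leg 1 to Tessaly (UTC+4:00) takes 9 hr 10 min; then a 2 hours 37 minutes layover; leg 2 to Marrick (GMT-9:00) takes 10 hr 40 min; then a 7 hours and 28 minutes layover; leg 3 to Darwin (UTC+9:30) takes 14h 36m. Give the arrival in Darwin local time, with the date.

8:46 AM on April 12

Convert departure to UTC: 7:45 AM − 5:00 = 2:45 AM UTC on Apr 10.
Add 9 hours 10 minutes leg 1 → 11:55 AM UTC.
Add 2 hours 37 minutes layover in Tessaly → 2:32 PM UTC.
Add 10 hours and 40 minutes leg 2 → 1:12 AM UTC (Apr 11).
Add 7 hours and 28 minutes layover in Marrick → 8:40 AM UTC.
Add 14 hours and 36 minutes leg 3 → 11:16 PM UTC.
Darwin is UTC+9:30, so local arrival = 11:16 PM + 9:30 = 8:46 AM on Apr 12.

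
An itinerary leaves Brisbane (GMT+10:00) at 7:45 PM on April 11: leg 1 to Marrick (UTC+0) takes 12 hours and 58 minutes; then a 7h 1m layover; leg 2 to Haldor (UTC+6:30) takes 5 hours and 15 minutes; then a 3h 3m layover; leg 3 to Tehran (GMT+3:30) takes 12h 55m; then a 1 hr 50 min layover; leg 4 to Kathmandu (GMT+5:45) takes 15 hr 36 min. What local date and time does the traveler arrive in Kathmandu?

Convert departure to UTC: 7:45 PM − 10:00 = 9:45 AM UTC on Apr 11.
Add 12 hours 58 minutes leg 1 → 10:43 PM UTC.
Add 7 hours and 1 minute layover in Marrick → 5:44 AM UTC (Apr 12).
Add 5 hours 15 minutes leg 2 → 10:59 AM UTC.
Add 3 hours 3 minutes layover in Haldor → 2:02 PM UTC.
Add 12 hours and 55 minutes leg 3 → 2:57 AM UTC (Apr 13).
Add 1 hour and 50 minutes layover in Tehran → 4:47 AM UTC.
Add 15 hours 36 minutes leg 4 → 8:23 PM UTC.
Kathmandu is UTC+5:45, so local arrival = 8:23 PM + 5:45 = 2:08 AM on Apr 14.

2:08 AM on April 14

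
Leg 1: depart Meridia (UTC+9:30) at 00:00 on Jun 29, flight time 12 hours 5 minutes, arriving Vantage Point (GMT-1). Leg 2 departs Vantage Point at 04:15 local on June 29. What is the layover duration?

2 hours 40 minutes

Convert departure to UTC: 00:00 − 9:30 = 14:30 UTC on Jun 28.
Add 12 hours 5 minutes flight time → 02:35 UTC (Jun 29).
Vantage Point is UTC−1:00, so local arrival = 02:35 − 1:00 = 01:35 on Jun 29.
Layover = 04:15 − 01:35 = 2 hours 40 minutes.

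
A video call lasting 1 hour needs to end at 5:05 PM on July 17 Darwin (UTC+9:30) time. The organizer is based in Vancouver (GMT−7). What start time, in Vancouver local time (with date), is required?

Target end time in UTC: 5:05 PM − 9:30 = 7:35 AM on Jul 17.
Subtract 1 hour → start 6:35 AM UTC on Jul 17.
Vancouver is UTC−7:00: 6:35 AM − 7:00 = 11:35 PM on Jul 16.

11:35 PM on Jul 16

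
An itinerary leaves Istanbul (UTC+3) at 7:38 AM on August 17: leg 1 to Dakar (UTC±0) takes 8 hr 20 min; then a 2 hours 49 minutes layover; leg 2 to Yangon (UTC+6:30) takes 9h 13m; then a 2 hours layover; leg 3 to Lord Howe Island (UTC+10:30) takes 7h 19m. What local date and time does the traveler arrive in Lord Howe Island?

8:49 PM on Aug 18

Convert departure to UTC: 7:38 AM − 3:00 = 4:38 AM UTC on Aug 17.
Add 8 hours and 20 minutes leg 1 → 12:58 PM UTC.
Add 2 hours 49 minutes layover in Dakar → 3:47 PM UTC.
Add 9 hours and 13 minutes leg 2 → 1:00 AM UTC (Aug 18).
Add 2 hours layover in Yangon → 3:00 AM UTC.
Add 7 hours and 19 minutes leg 3 → 10:19 AM UTC.
Lord Howe Island is UTC+10:30, so local arrival = 10:19 AM + 10:30 = 8:49 PM on Aug 18.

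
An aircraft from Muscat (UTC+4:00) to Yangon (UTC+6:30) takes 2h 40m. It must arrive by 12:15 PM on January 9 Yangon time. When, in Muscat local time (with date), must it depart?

7:05 AM on Jan 9

Target arrival in UTC: 12:15 PM − 6:30 = 5:45 AM on Jan 9.
Subtract 2 hours and 40 minutes → departure 3:05 AM UTC on Jan 9.
Muscat is UTC+4:00: 3:05 AM + 4:00 = 7:05 AM on Jan 9.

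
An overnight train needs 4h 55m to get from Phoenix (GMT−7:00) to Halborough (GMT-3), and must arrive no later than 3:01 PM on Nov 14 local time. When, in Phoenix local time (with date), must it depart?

6:06 AM on November 14

Target arrival in UTC: 3:01 PM + 3:00 = 6:01 PM on Nov 14.
Subtract 4 hours 55 minutes → departure 1:06 PM UTC on Nov 14.
Phoenix is UTC−7:00: 1:06 PM − 7:00 = 6:06 AM on Nov 14.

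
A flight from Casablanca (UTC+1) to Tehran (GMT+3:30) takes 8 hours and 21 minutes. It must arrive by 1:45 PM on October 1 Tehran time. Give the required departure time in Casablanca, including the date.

2:54 AM on October 1

Target arrival in UTC: 1:45 PM − 3:30 = 10:15 AM on Oct 1.
Subtract 8 hours 21 minutes → departure 1:54 AM UTC on Oct 1.
Casablanca is UTC+1:00: 1:54 AM + 1:00 = 2:54 AM on Oct 1.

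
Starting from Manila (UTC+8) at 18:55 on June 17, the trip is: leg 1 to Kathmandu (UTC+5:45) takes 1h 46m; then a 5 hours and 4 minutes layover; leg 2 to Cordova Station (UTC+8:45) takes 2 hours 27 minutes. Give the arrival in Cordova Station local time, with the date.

04:57 on Jun 18

Convert departure to UTC: 18:55 − 8:00 = 10:55 UTC on Jun 17.
Add 1 hour and 46 minutes leg 1 → 12:41 UTC.
Add 5 hours and 4 minutes layover in Kathmandu → 17:45 UTC.
Add 2 hours and 27 minutes leg 2 → 20:12 UTC.
Cordova Station is UTC+8:45, so local arrival = 20:12 + 8:45 = 04:57 on Jun 18.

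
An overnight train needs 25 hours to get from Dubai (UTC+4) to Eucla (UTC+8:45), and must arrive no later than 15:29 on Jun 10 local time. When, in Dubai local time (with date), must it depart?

Target arrival in UTC: 15:29 − 8:45 = 06:44 on Jun 10.
Subtract 25 hours → departure 05:44 UTC on Jun 9.
Dubai is UTC+4:00: 05:44 + 4:00 = 09:44 on Jun 9.

09:44 on June 9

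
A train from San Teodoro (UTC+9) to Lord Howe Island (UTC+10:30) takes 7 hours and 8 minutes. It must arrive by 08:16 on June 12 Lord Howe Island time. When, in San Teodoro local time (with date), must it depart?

Target arrival in UTC: 08:16 − 10:30 = 21:46 on Jun 11.
Subtract 7 hours and 8 minutes → departure 14:38 UTC on Jun 11.
San Teodoro is UTC+9:00: 14:38 + 9:00 = 23:38 on Jun 11.

23:38 on June 11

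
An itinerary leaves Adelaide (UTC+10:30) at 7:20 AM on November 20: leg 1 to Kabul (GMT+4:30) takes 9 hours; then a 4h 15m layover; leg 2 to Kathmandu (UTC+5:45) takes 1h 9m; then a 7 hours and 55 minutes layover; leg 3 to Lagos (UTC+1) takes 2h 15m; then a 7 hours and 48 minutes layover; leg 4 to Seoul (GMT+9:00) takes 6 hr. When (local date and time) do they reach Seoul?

Convert departure to UTC: 7:20 AM − 10:30 = 8:50 PM UTC on Nov 19.
Add 9 hours leg 1 → 5:50 AM UTC (Nov 20).
Add 4 hours and 15 minutes layover in Kabul → 10:05 AM UTC.
Add 1 hour 9 minutes leg 2 → 11:14 AM UTC.
Add 7 hours 55 minutes layover in Kathmandu → 7:09 PM UTC.
Add 2 hours and 15 minutes leg 3 → 9:24 PM UTC.
Add 7 hours and 48 minutes layover in Lagos → 5:12 AM UTC (Nov 21).
Add 6 hours leg 4 → 11:12 AM UTC.
Seoul is UTC+9:00, so local arrival = 11:12 AM + 9:00 = 8:12 PM on Nov 21.

8:12 PM on November 21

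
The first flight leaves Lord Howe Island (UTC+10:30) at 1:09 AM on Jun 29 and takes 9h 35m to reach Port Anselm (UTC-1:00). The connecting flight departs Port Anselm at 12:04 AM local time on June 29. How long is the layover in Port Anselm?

Convert departure to UTC: 1:09 AM − 10:30 = 2:39 PM UTC on Jun 28.
Add 9 hours 35 minutes flight time → 12:14 AM UTC (Jun 29).
Port Anselm is UTC−1:00, so local arrival = 12:14 AM − 1:00 = 11:14 PM on Jun 28.
Layover = 12:04 AM − 11:14 PM (+1 day) = 50 minutes.

50 minutes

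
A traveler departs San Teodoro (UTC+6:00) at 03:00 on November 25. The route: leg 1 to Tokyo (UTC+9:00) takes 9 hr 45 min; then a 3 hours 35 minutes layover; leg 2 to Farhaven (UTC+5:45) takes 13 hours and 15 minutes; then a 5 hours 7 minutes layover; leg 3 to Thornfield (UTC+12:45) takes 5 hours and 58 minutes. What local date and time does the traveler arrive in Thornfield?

Convert departure to UTC: 03:00 − 6:00 = 21:00 UTC on Nov 24.
Add 9 hours 45 minutes leg 1 → 06:45 UTC (Nov 25).
Add 3 hours and 35 minutes layover in Tokyo → 10:20 UTC.
Add 13 hours and 15 minutes leg 2 → 23:35 UTC.
Add 5 hours and 7 minutes layover in Farhaven → 04:42 UTC (Nov 26).
Add 5 hours and 58 minutes leg 3 → 10:40 UTC.
Thornfield is UTC+12:45, so local arrival = 10:40 + 12:45 = 23:25 on Nov 26.

23:25 on November 26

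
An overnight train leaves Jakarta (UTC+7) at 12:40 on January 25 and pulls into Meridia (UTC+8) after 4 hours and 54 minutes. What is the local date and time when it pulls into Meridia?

Meridia is 1:00 ahead of Jakarta.
After 4 hours 54 minutes it is 17:34 in Jakarta.
Shift by the zone difference: 17:34 + 1:00 = 18:34 on Jan 25 in Meridia.

18:34 on Jan 25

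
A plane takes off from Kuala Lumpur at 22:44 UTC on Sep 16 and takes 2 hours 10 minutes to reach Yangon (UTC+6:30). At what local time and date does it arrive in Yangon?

07:24 on September 17

Departure is given in UTC: 22:44 on Sep 16.
Add 2 hours 10 minutes → 00:54 UTC (Sep 17).
Yangon is UTC+6:30: 00:54 + 6:30 = 07:24 on Sep 17.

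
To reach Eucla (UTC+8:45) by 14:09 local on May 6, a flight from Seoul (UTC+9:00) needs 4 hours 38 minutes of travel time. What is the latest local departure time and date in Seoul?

09:46 on May 6

Target arrival in UTC: 14:09 − 8:45 = 05:24 on May 6.
Subtract 4 hours 38 minutes → departure 00:46 UTC on May 6.
Seoul is UTC+9:00: 00:46 + 9:00 = 09:46 on May 6.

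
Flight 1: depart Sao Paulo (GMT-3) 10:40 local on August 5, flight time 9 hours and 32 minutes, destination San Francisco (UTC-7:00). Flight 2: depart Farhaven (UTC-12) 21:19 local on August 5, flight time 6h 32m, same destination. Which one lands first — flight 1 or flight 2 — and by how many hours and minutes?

the first, by 16 hours 39 minutes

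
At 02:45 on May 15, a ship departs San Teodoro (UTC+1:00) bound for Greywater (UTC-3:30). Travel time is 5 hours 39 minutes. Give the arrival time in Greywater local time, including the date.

03:54 on May 15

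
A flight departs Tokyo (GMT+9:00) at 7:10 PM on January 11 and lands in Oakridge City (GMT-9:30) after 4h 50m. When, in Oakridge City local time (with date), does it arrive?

Oakridge City is 18:30 behind Tokyo.
After 4 hours and 50 minutes it is 12:00 AM (Jan 12) in Tokyo.
Shift by the zone difference: 12:00 AM − 18:30 = 5:30 AM on Jan 11 in Oakridge City.

5:30 AM on January 11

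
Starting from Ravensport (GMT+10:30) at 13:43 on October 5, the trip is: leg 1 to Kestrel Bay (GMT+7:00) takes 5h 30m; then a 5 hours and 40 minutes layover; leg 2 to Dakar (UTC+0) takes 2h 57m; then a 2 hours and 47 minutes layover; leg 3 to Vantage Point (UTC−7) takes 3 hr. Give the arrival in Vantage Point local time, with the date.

Convert departure to UTC: 13:43 − 10:30 = 03:13 UTC on Oct 5.
Add 5 hours 30 minutes leg 1 → 08:43 UTC.
Add 5 hours and 40 minutes layover in Kestrel Bay → 14:23 UTC.
Add 2 hours 57 minutes leg 2 → 17:20 UTC.
Add 2 hours 47 minutes layover in Dakar → 20:07 UTC.
Add 3 hours leg 3 → 23:07 UTC.
Vantage Point is UTC−7:00, so local arrival = 23:07 − 7:00 = 16:07 on Oct 5.

16:07 on October 5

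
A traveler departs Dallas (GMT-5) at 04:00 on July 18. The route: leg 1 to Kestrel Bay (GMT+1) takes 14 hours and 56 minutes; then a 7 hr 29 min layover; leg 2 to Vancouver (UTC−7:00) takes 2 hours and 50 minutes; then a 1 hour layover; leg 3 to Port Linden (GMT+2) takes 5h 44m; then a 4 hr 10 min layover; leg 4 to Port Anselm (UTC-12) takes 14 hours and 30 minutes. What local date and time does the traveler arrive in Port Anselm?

Convert departure to UTC: 04:00 + 5:00 = 09:00 UTC on Jul 18.
Add 14 hours 56 minutes leg 1 → 23:56 UTC.
Add 7 hours and 29 minutes layover in Kestrel Bay → 07:25 UTC (Jul 19).
Add 2 hours 50 minutes leg 2 → 10:15 UTC.
Add 1 hour layover in Vancouver → 11:15 UTC.
Add 5 hours 44 minutes leg 3 → 16:59 UTC.
Add 4 hours 10 minutes layover in Port Linden → 21:09 UTC.
Add 14 hours and 30 minutes leg 4 → 11:39 UTC (Jul 20).
Port Anselm is UTC−12:00, so local arrival = 11:39 − 12:00 = 23:39 on Jul 19.

23:39 on July 19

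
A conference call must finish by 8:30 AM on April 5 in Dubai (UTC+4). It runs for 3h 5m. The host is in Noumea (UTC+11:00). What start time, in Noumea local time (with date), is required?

Target end time in UTC: 8:30 AM − 4:00 = 4:30 AM on Apr 5.
Subtract 3 hours and 5 minutes → start 1:25 AM UTC on Apr 5.
Noumea is UTC+11:00: 1:25 AM + 11:00 = 12:25 PM on Apr 5.

12:25 PM on April 5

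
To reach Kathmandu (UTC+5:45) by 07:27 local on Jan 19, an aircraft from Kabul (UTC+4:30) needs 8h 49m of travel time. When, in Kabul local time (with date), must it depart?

Target arrival in UTC: 07:27 − 5:45 = 01:42 on Jan 19.
Subtract 8 hours and 49 minutes → departure 16:53 UTC on Jan 18.
Kabul is UTC+4:30: 16:53 + 4:30 = 21:23 on Jan 18.

21:23 on Jan 18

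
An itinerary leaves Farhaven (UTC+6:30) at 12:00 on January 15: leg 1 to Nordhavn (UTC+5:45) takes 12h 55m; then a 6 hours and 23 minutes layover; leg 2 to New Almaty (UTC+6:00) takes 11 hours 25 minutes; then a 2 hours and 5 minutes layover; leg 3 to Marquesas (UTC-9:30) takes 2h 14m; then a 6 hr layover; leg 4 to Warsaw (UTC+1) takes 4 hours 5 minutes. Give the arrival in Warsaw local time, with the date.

Convert departure to UTC: 12:00 − 6:30 = 05:30 UTC on Jan 15.
Add 12 hours 55 minutes leg 1 → 18:25 UTC.
Add 6 hours and 23 minutes layover in Nordhavn → 00:48 UTC (Jan 16).
Add 11 hours 25 minutes leg 2 → 12:13 UTC.
Add 2 hours and 5 minutes layover in New Almaty → 14:18 UTC.
Add 2 hours 14 minutes leg 3 → 16:32 UTC.
Add 6 hours layover in Marquesas → 22:32 UTC.
Add 4 hours and 5 minutes leg 4 → 02:37 UTC (Jan 17).
Warsaw is UTC+1:00, so local arrival = 02:37 + 1:00 = 03:37 on Jan 17.

03:37 on January 17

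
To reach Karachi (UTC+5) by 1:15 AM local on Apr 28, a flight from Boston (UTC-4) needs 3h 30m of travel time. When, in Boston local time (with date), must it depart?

12:45 PM on April 27

Target arrival in UTC: 1:15 AM − 5:00 = 8:15 PM on Apr 27.
Subtract 3 hours 30 minutes → departure 4:45 PM UTC on Apr 27.
Boston is UTC−4:00: 4:45 PM − 4:00 = 12:45 PM on Apr 27.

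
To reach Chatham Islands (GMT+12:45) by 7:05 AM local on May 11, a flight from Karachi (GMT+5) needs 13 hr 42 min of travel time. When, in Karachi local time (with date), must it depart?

Target arrival in UTC: 7:05 AM − 12:45 = 6:20 PM on May 10.
Subtract 13 hours 42 minutes → departure 4:38 AM UTC on May 10.
Karachi is UTC+5:00: 4:38 AM + 5:00 = 9:38 AM on May 10.

9:38 AM on May 10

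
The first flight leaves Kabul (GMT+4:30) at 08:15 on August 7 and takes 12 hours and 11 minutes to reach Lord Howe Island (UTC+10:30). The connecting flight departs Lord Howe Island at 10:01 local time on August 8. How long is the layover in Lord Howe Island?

7 hours 35 minutes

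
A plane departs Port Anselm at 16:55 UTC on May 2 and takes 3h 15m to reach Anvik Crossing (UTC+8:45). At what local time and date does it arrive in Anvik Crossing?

Departure is given in UTC: 16:55 on May 2.
Add 3 hours 15 minutes → 20:10 UTC.
Anvik Crossing is UTC+8:45: 20:10 + 8:45 = 04:55 on May 3.

04:55 on May 3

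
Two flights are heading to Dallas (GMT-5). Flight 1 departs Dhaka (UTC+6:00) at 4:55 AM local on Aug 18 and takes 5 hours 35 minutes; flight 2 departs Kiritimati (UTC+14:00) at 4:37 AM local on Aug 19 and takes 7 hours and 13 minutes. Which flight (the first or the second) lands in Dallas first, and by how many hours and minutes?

the first, by 17 hours 20 minutes

Flight 1 in UTC: 4:55 AM − 6:00 = 10:55 PM on Aug 17.
+5 hours and 35 minutes → arrive 4:30 AM UTC on Aug 18.
Flight 2 in UTC: 4:37 AM − 14:00 = 2:37 PM on Aug 18.
+7 hours 13 minutes → arrive 9:50 PM UTC on Aug 18.
Flight 1 lands earlier by 17 hours 20 minutes.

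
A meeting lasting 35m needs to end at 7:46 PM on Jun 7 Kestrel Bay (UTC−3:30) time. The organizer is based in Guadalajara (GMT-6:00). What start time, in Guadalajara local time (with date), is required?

4:41 PM on June 7

Target end time in UTC: 7:46 PM + 3:30 = 11:16 PM on Jun 7.
Subtract 35 minutes → start 10:41 PM UTC on Jun 7.
Guadalajara is UTC−6:00: 10:41 PM − 6:00 = 4:41 PM on Jun 7.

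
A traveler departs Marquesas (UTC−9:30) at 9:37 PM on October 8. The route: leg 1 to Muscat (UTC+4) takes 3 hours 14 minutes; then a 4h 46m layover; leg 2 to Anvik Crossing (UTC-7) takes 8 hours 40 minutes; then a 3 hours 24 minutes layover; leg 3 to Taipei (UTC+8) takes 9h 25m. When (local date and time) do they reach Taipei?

8:36 PM on October 10

Convert departure to UTC: 9:37 PM + 9:30 = 7:07 AM UTC on Oct 9.
Add 3 hours and 14 minutes leg 1 → 10:21 AM UTC.
Add 4 hours and 46 minutes layover in Muscat → 3:07 PM UTC.
Add 8 hours 40 minutes leg 2 → 11:47 PM UTC.
Add 3 hours and 24 minutes layover in Anvik Crossing → 3:11 AM UTC (Oct 10).
Add 9 hours 25 minutes leg 3 → 12:36 PM UTC.
Taipei is UTC+8:00, so local arrival = 12:36 PM + 8:00 = 8:36 PM on Oct 10.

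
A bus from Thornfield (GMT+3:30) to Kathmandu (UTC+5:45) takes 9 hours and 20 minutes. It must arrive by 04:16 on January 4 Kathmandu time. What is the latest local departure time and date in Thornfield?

Target arrival in UTC: 04:16 − 5:45 = 22:31 on Jan 3.
Subtract 9 hours and 20 minutes → departure 13:11 UTC on Jan 3.
Thornfield is UTC+3:30: 13:11 + 3:30 = 16:41 on Jan 3.

16:41 on January 3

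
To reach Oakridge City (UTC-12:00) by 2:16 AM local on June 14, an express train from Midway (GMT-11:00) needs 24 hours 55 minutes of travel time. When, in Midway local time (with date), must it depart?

Target arrival in UTC: 2:16 AM + 12:00 = 2:16 PM on Jun 14.
Subtract 24 hours and 55 minutes → departure 1:21 PM UTC on Jun 13.
Midway is UTC−11:00: 1:21 PM − 11:00 = 2:21 AM on Jun 13.

2:21 AM on June 13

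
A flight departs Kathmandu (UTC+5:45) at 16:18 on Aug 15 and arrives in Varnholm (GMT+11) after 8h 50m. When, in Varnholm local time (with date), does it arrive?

06:23 on August 16

Varnholm is 5:15 ahead of Kathmandu.
After 8 hours and 50 minutes it is 01:08 (Aug 16) in Kathmandu.
Shift by the zone difference: 01:08 + 5:15 = 06:23 on Aug 16 in Varnholm.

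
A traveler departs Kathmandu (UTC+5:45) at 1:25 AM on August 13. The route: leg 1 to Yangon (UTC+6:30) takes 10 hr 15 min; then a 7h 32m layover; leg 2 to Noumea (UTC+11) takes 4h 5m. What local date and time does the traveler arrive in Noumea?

Convert departure to UTC: 1:25 AM − 5:45 = 7:40 PM UTC on Aug 12.
Add 10 hours and 15 minutes leg 1 → 5:55 AM UTC (Aug 13).
Add 7 hours 32 minutes layover in Yangon → 1:27 PM UTC.
Add 4 hours and 5 minutes leg 2 → 5:32 PM UTC.
Noumea is UTC+11:00, so local arrival = 5:32 PM + 11:00 = 4:32 AM on Aug 14.

4:32 AM on Aug 14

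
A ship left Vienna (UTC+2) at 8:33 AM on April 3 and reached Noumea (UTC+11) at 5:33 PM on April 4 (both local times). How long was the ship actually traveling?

Departure in UTC: 8:33 AM − 2:00 = 6:33 AM on Apr 3.
Arrival in UTC: 5:33 PM − 11:00 = 6:33 AM on Apr 4.
Elapsed = 6:33 AM − 6:33 AM (+1 day) = 24 hours.

24 hours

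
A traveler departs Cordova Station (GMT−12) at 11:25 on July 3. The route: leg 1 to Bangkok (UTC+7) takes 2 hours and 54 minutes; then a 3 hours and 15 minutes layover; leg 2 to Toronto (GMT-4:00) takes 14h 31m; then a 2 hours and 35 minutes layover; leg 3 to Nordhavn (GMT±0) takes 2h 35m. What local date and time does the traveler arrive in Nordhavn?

01:15 on Jul 5

Convert departure to UTC: 11:25 + 12:00 = 23:25 UTC on Jul 3.
Add 2 hours 54 minutes leg 1 → 02:19 UTC (Jul 4).
Add 3 hours and 15 minutes layover in Bangkok → 05:34 UTC.
Add 14 hours 31 minutes leg 2 → 20:05 UTC.
Add 2 hours 35 minutes layover in Toronto → 22:40 UTC.
Add 2 hours 35 minutes leg 3 → 01:15 UTC (Jul 5).
Nordhavn is UTC+0, so local arrival is the same: 01:15 on Jul 5.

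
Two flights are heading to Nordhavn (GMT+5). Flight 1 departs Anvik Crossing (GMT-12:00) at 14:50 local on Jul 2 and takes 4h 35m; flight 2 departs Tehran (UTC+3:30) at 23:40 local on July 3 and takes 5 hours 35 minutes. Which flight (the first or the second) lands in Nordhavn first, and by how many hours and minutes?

the first, by 18 hours 20 minutes

Flight 1 in UTC: 14:50 + 12:00 = 02:50 on Jul 3.
+4 hours 35 minutes → arrive 07:25 UTC on Jul 3.
Flight 2 in UTC: 23:40 − 3:30 = 20:10 on Jul 3.
+5 hours 35 minutes → arrive 01:45 UTC on Jul 4.
Flight 1 lands earlier by 18 hours 20 minutes.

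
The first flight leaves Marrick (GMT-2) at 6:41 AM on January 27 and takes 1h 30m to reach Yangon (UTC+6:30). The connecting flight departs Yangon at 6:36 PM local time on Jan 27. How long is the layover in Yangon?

Convert departure to UTC: 6:41 AM + 2:00 = 8:41 AM UTC on Jan 27.
Add 1 hour 30 minutes flight time → 10:11 AM UTC.
Yangon is UTC+6:30, so local arrival = 10:11 AM + 6:30 = 4:41 PM on Jan 27.
Layover = 6:36 PM − 4:41 PM = 1 hour 55 minutes.

1 hour 55 minutes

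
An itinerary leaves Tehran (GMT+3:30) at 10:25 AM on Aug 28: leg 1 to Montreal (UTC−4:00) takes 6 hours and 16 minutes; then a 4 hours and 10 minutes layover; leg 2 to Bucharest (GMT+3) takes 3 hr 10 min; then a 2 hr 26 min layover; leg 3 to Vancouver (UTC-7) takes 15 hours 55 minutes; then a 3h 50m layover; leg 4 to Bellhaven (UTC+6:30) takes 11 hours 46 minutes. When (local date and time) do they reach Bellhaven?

Convert departure to UTC: 10:25 AM − 3:30 = 6:55 AM UTC on Aug 28.
Add 6 hours 16 minutes leg 1 → 1:11 PM UTC.
Add 4 hours and 10 minutes layover in Montreal → 5:21 PM UTC.
Add 3 hours and 10 minutes leg 2 → 8:31 PM UTC.
Add 2 hours 26 minutes layover in Bucharest → 10:57 PM UTC.
Add 15 hours and 55 minutes leg 3 → 2:52 PM UTC (Aug 29).
Add 3 hours and 50 minutes layover in Vancouver → 6:42 PM UTC.
Add 11 hours and 46 minutes leg 4 → 6:28 AM UTC (Aug 30).
Bellhaven is UTC+6:30, so local arrival = 6:28 AM + 6:30 = 12:58 PM on Aug 30.

12:58 PM on August 30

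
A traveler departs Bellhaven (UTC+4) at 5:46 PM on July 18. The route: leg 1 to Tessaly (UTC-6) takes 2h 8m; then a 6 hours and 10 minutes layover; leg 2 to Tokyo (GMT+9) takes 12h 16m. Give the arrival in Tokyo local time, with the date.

Convert departure to UTC: 5:46 PM − 4:00 = 1:46 PM UTC on Jul 18.
Add 2 hours 8 minutes leg 1 → 3:54 PM UTC.
Add 6 hours 10 minutes layover in Tessaly → 10:04 PM UTC.
Add 12 hours and 16 minutes leg 2 → 10:20 AM UTC (Jul 19).
Tokyo is UTC+9:00, so local arrival = 10:20 AM + 9:00 = 7:20 PM on Jul 19.

7:20 PM on July 19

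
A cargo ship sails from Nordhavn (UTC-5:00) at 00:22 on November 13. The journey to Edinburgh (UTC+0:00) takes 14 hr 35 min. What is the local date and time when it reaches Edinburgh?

19:57 on Nov 13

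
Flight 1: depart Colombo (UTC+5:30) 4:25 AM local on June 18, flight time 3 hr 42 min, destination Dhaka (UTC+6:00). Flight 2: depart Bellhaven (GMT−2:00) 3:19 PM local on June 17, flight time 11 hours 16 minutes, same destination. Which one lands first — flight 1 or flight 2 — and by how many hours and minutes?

Flight 1 in UTC: 4:25 AM − 5:30 = 10:55 PM on Jun 17.
+3 hours and 42 minutes → arrive 2:37 AM UTC on Jun 18.
Flight 2 in UTC: 3:19 PM + 2:00 = 5:19 PM on Jun 17.
+11 hours 16 minutes → arrive 4:35 AM UTC on Jun 18.
Flight 1 lands earlier by 1 hour 58 minutes.

the first, by 1 hour 58 minutes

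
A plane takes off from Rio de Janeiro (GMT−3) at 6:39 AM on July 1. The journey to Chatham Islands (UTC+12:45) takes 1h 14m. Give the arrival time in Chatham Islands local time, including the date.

11:38 PM on July 1

Convert departure to UTC: 6:39 AM + 3:00 = 9:39 AM UTC on Jul 1.
Add 1 hour 14 minutes travel time → 10:53 AM UTC.
Chatham Islands is UTC+12:45, so local arrival = 10:53 AM + 12:45 = 11:38 PM on Jul 1.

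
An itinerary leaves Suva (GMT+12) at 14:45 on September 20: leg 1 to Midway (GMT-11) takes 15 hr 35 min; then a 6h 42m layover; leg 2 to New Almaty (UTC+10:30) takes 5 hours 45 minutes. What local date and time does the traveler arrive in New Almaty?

17:17 on September 21

Convert departure to UTC: 14:45 − 12:00 = 02:45 UTC on Sep 20.
Add 15 hours 35 minutes leg 1 → 18:20 UTC.
Add 6 hours 42 minutes layover in Midway → 01:02 UTC (Sep 21).
Add 5 hours 45 minutes leg 2 → 06:47 UTC.
New Almaty is UTC+10:30, so local arrival = 06:47 + 10:30 = 17:17 on Sep 21.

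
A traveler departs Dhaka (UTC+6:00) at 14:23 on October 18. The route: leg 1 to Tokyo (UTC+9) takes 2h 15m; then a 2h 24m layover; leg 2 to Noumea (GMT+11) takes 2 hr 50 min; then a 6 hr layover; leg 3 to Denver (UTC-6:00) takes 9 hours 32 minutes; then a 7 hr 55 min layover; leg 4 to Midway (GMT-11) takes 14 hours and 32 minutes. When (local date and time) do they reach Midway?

Convert departure to UTC: 14:23 − 6:00 = 08:23 UTC on Oct 18.
Add 2 hours 15 minutes leg 1 → 10:38 UTC.
Add 2 hours 24 minutes layover in Tokyo → 13:02 UTC.
Add 2 hours and 50 minutes leg 2 → 15:52 UTC.
Add 6 hours layover in Noumea → 21:52 UTC.
Add 9 hours and 32 minutes leg 3 → 07:24 UTC (Oct 19).
Add 7 hours 55 minutes layover in Denver → 15:19 UTC.
Add 14 hours and 32 minutes leg 4 → 05:51 UTC (Oct 20).
Midway is UTC−11:00, so local arrival = 05:51 − 11:00 = 18:51 on Oct 19.

18:51 on Oct 19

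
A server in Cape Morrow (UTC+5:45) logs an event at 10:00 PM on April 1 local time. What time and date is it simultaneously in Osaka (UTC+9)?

In UTC: 10:00 PM − 5:45 = 4:15 PM on Apr 1.
Osaka is UTC+9:00: 4:15 PM + 9:00 = 1:15 AM on Apr 2.

1:15 AM on April 2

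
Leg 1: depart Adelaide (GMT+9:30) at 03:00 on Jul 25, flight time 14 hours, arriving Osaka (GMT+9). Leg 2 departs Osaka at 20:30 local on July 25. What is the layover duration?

4 hours

Convert departure to UTC: 03:00 − 9:30 = 17:30 UTC on Jul 24.
Add 14 hours flight time → 07:30 UTC (Jul 25).
Osaka is UTC+9:00, so local arrival = 07:30 + 9:00 = 16:30 on Jul 25.
Layover = 20:30 − 16:30 = 4 hours.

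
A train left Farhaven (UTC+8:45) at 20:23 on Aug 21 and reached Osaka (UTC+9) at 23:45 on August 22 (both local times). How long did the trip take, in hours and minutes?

27 hours 7 minutes

Departure in UTC: 20:23 − 8:45 = 11:38 on Aug 21.
Arrival in UTC: 23:45 − 9:00 = 14:45 on Aug 22.
Elapsed = 14:45 − 11:38 (+1 day) = 27 hours 7 minutes.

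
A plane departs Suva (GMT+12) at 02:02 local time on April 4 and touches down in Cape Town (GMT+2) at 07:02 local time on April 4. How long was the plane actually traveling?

Departure in UTC: 02:02 − 12:00 = 14:02 on Apr 3.
Arrival in UTC: 07:02 − 2:00 = 05:02 on Apr 4.
Elapsed = 05:02 − 14:02 (+1 day) = 15 hours.

15 hours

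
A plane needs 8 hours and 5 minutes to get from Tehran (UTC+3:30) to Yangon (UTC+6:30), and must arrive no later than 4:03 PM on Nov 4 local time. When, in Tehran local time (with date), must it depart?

4:58 AM on Nov 4

Target arrival in UTC: 4:03 PM − 6:30 = 9:33 AM on Nov 4.
Subtract 8 hours 5 minutes → departure 1:28 AM UTC on Nov 4.
Tehran is UTC+3:30: 1:28 AM + 3:30 = 4:58 AM on Nov 4.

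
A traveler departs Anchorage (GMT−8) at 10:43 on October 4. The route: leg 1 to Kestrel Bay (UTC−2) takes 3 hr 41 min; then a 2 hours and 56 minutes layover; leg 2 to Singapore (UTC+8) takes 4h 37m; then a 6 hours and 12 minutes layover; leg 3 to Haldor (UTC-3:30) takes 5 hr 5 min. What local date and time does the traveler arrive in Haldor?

13:44 on October 5

Convert departure to UTC: 10:43 + 8:00 = 18:43 UTC on Oct 4.
Add 3 hours 41 minutes leg 1 → 22:24 UTC.
Add 2 hours and 56 minutes layover in Kestrel Bay → 01:20 UTC (Oct 5).
Add 4 hours and 37 minutes leg 2 → 05:57 UTC.
Add 6 hours and 12 minutes layover in Singapore → 12:09 UTC.
Add 5 hours and 5 minutes leg 3 → 17:14 UTC.
Haldor is UTC−3:30, so local arrival = 17:14 − 3:30 = 13:44 on Oct 5.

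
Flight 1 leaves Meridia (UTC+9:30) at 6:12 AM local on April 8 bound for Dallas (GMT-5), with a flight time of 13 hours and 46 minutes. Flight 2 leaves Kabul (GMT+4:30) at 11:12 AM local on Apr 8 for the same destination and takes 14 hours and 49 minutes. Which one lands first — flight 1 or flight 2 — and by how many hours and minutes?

the first, by 11 hours 3 minutes

Flight 1 in UTC: 6:12 AM − 9:30 = 8:42 PM on Apr 7.
+13 hours and 46 minutes → arrive 10:28 AM UTC on Apr 8.
Flight 2 in UTC: 11:12 AM − 4:30 = 6:42 AM on Apr 8.
+14 hours and 49 minutes → arrive 9:31 PM UTC on Apr 8.
Flight 1 lands earlier by 11 hours 3 minutes.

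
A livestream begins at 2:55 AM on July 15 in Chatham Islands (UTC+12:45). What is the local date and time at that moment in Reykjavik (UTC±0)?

In UTC: 2:55 AM − 12:45 = 2:10 PM on Jul 14.
Reykjavik is UTC+0, so it is 2:10 PM on Jul 14.

2:10 PM on July 14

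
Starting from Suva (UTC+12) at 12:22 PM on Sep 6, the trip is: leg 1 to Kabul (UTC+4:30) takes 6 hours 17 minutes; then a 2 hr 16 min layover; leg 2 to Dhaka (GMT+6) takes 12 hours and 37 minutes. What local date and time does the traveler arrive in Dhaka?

Convert departure to UTC: 12:22 PM − 12:00 = 12:22 AM UTC on Sep 6.
Add 6 hours 17 minutes leg 1 → 6:39 AM UTC.
Add 2 hours 16 minutes layover in Kabul → 8:55 AM UTC.
Add 12 hours and 37 minutes leg 2 → 9:32 PM UTC.
Dhaka is UTC+6:00, so local arrival = 9:32 PM + 6:00 = 3:32 AM on Sep 7.

3:32 AM on Sep 7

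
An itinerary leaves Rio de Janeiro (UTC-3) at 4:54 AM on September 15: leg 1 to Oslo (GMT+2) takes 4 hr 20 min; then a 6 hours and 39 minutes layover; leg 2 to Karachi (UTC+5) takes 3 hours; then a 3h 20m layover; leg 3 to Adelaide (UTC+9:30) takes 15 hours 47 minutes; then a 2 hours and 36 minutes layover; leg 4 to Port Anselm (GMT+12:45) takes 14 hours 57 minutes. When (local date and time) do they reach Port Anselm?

Convert departure to UTC: 4:54 AM + 3:00 = 7:54 AM UTC on Sep 15.
Add 4 hours and 20 minutes leg 1 → 12:14 PM UTC.
Add 6 hours and 39 minutes layover in Oslo → 6:53 PM UTC.
Add 3 hours leg 2 → 9:53 PM UTC.
Add 3 hours and 20 minutes layover in Karachi → 1:13 AM UTC (Sep 16).
Add 15 hours and 47 minutes leg 3 → 5:00 PM UTC.
Add 2 hours and 36 minutes layover in Adelaide → 7:36 PM UTC.
Add 14 hours 57 minutes leg 4 → 10:33 AM UTC (Sep 17).
Port Anselm is UTC+12:45, so local arrival = 10:33 AM + 12:45 = 11:18 PM on Sep 17.

11:18 PM on Sep 17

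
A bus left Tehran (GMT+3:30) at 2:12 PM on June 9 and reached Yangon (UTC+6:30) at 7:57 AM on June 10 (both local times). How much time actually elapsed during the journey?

Departure in UTC: 2:12 PM − 3:30 = 10:42 AM on Jun 9.
Arrival in UTC: 7:57 AM − 6:30 = 1:27 AM on Jun 10.
Elapsed = 1:27 AM − 10:42 AM (+1 day) = 14 hours 45 minutes.

14 hours 45 minutes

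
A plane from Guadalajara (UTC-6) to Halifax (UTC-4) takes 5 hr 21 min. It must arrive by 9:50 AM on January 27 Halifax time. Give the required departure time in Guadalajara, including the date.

Target arrival in UTC: 9:50 AM + 4:00 = 1:50 PM on Jan 27.
Subtract 5 hours 21 minutes → departure 8:29 AM UTC on Jan 27.
Guadalajara is UTC−6:00: 8:29 AM − 6:00 = 2:29 AM on Jan 27.

2:29 AM on Jan 27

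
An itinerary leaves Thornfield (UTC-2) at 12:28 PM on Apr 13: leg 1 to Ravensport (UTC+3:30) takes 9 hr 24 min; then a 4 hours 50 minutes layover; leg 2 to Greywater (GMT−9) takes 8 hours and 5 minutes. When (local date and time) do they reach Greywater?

Convert departure to UTC: 12:28 PM + 2:00 = 2:28 PM UTC on Apr 13.
Add 9 hours 24 minutes leg 1 → 11:52 PM UTC.
Add 4 hours 50 minutes layover in Ravensport → 4:42 AM UTC (Apr 14).
Add 8 hours and 5 minutes leg 2 → 12:47 PM UTC.
Greywater is UTC−9:00, so local arrival = 12:47 PM − 9:00 = 3:47 AM on Apr 14.

3:47 AM on April 14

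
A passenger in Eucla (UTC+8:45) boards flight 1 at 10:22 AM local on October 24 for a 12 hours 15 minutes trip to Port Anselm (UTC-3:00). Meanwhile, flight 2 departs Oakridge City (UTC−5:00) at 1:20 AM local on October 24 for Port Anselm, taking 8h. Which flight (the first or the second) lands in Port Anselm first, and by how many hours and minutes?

the first, by 28 minutes

Flight 1 in UTC: 10:22 AM − 8:45 = 1:37 AM on Oct 24.
+12 hours 15 minutes → arrive 1:52 PM UTC on Oct 24.
Flight 2 in UTC: 1:20 AM + 5:00 = 6:20 AM on Oct 24.
+8 hours → arrive 2:20 PM UTC on Oct 24.
Flight 1 lands earlier by 28 minutes.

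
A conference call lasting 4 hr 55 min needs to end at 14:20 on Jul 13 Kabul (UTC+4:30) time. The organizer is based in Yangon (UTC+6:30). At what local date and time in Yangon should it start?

Target end time in UTC: 14:20 − 4:30 = 09:50 on Jul 13.
Subtract 4 hours 55 minutes → start 04:55 UTC on Jul 13.
Yangon is UTC+6:30: 04:55 + 6:30 = 11:25 on Jul 13.

11:25 on July 13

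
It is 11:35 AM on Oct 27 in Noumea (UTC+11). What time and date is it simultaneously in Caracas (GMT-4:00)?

In UTC: 11:35 AM − 11:00 = 12:35 AM on Oct 27.
Caracas is UTC−4:00: 12:35 AM − 4:00 = 8:35 PM on Oct 26.

8:35 PM on October 26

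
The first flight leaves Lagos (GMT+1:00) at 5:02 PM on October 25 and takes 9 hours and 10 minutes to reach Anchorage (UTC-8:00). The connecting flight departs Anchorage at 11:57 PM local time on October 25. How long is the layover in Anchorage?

6 hours 45 minutes

Convert departure to UTC: 5:02 PM − 1:00 = 4:02 PM UTC on Oct 25.
Add 9 hours 10 minutes flight time → 1:12 AM UTC (Oct 26).
Anchorage is UTC−8:00, so local arrival = 1:12 AM − 8:00 = 5:12 PM on Oct 25.
Layover = 11:57 PM − 5:12 PM = 6 hours 45 minutes.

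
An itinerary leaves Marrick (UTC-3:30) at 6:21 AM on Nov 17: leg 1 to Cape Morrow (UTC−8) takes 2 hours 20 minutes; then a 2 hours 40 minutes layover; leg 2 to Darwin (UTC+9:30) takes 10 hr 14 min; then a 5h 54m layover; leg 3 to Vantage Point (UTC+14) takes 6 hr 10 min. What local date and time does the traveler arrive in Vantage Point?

3:09 AM on Nov 19

Convert departure to UTC: 6:21 AM + 3:30 = 9:51 AM UTC on Nov 17.
Add 2 hours 20 minutes leg 1 → 12:11 PM UTC.
Add 2 hours and 40 minutes layover in Cape Morrow → 2:51 PM UTC.
Add 10 hours 14 minutes leg 2 → 1:05 AM UTC (Nov 18).
Add 5 hours and 54 minutes layover in Darwin → 6:59 AM UTC.
Add 6 hours 10 minutes leg 3 → 1:09 PM UTC.
Vantage Point is UTC+14:00, so local arrival = 1:09 PM + 14:00 = 3:09 AM on Nov 19.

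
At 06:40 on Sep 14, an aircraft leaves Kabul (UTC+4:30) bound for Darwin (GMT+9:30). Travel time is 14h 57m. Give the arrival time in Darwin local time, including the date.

02:37 on September 15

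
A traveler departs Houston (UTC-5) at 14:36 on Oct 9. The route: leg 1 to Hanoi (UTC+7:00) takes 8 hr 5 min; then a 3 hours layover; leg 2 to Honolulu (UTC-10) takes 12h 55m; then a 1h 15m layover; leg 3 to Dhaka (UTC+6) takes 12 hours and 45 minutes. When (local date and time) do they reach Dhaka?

Convert departure to UTC: 14:36 + 5:00 = 19:36 UTC on Oct 9.
Add 8 hours and 5 minutes leg 1 → 03:41 UTC (Oct 10).
Add 3 hours layover in Hanoi → 06:41 UTC.
Add 12 hours and 55 minutes leg 2 → 19:36 UTC.
Add 1 hour 15 minutes layover in Honolulu → 20:51 UTC.
Add 12 hours 45 minutes leg 3 → 09:36 UTC (Oct 11).
Dhaka is UTC+6:00, so local arrival = 09:36 + 6:00 = 15:36 on Oct 11.

15:36 on October 11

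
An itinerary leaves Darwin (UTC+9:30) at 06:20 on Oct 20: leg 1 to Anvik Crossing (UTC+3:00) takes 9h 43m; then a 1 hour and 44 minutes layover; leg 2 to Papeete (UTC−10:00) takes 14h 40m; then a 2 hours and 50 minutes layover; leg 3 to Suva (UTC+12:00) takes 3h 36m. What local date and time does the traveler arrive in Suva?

Convert departure to UTC: 06:20 − 9:30 = 20:50 UTC on Oct 19.
Add 9 hours 43 minutes leg 1 → 06:33 UTC (Oct 20).
Add 1 hour and 44 minutes layover in Anvik Crossing → 08:17 UTC.
Add 14 hours and 40 minutes leg 2 → 22:57 UTC.
Add 2 hours and 50 minutes layover in Papeete → 01:47 UTC (Oct 21).
Add 3 hours 36 minutes leg 3 → 05:23 UTC.
Suva is UTC+12:00, so local arrival = 05:23 + 12:00 = 17:23 on Oct 21.

17:23 on October 21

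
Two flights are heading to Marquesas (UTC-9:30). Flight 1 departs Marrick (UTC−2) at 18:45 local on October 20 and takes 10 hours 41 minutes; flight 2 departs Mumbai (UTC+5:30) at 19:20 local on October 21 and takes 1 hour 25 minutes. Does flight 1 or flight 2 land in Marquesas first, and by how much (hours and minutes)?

Flight 1 in UTC: 18:45 + 2:00 = 20:45 on Oct 20.
+10 hours 41 minutes → arrive 07:26 UTC on Oct 21.
Flight 2 in UTC: 19:20 − 5:30 = 13:50 on Oct 21.
+1 hour and 25 minutes → arrive 15:15 UTC on Oct 21.
Flight 1 lands earlier by 7 hours 49 minutes.

the first, by 7 hours 49 minutes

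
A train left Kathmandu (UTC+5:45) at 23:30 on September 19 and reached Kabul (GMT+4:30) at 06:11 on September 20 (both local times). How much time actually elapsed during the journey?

Departure in UTC: 23:30 − 5:45 = 17:45 on Sep 19.
Arrival in UTC: 06:11 − 4:30 = 01:41 on Sep 20.
Elapsed = 01:41 − 17:45 (+1 day) = 7 hours 56 minutes.

7 hours 56 minutes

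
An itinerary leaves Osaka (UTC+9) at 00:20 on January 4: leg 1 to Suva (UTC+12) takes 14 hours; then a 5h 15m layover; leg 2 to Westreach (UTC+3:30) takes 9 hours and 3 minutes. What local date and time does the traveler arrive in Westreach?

23:08 on January 4

Convert departure to UTC: 00:20 − 9:00 = 15:20 UTC on Jan 3.
Add 14 hours leg 1 → 05:20 UTC (Jan 4).
Add 5 hours 15 minutes layover in Suva → 10:35 UTC.
Add 9 hours 3 minutes leg 2 → 19:38 UTC.
Westreach is UTC+3:30, so local arrival = 19:38 + 3:30 = 23:08 on Jan 4.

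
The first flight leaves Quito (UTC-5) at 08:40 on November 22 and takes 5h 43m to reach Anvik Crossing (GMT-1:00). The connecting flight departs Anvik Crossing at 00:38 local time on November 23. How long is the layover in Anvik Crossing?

6 hours 15 minutes

Convert departure to UTC: 08:40 + 5:00 = 13:40 UTC on Nov 22.
Add 5 hours and 43 minutes flight time → 19:23 UTC.
Anvik Crossing is UTC−1:00, so local arrival = 19:23 − 1:00 = 18:23 on Nov 22.
Layover = 00:38 − 18:23 (+1 day) = 6 hours 15 minutes.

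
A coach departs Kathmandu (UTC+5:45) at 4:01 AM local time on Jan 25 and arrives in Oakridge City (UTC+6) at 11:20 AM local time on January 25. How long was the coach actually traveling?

7 hours 4 minutes

Oakridge City is 0:15 ahead of Kathmandu.
Clock-face elapsed time (ignoring zones) is 7 hours 19 minutes.
Actual elapsed = 7 hours 19 minutes − 0:15 = 7 hours 4 minutes.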